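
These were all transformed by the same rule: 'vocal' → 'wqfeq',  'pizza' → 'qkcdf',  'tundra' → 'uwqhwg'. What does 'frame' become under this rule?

In vocal: v→w is +1, o→q is +2, c→f is +3, a→e is +4 — the shift increases by 1 each position. Letter i (0-indexed) is shifted by i+1, so successive shifts are 1, 2, 3, ….
Applying it to frame: f+1=g, r+2=t, a+3=d, m+4=q, e+5=j.

gtdqj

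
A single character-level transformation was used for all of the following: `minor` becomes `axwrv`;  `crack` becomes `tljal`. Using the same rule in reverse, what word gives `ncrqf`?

white

The output letters match the input read backwards, each shifted +9: minor reversed is ronim. Read the word backwards and shift each letter +9.
Undoing it on ncrqf: shift back: n−9=e, c−9=t, r−9=i, q−9=h, f−9=w → etihw; then reverse → white.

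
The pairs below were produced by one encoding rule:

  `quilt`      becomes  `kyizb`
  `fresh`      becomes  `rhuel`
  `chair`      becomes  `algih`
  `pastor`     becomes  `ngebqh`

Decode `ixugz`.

ideal

q(16)→k(10) and u(20)→y(24) fit y≡23x+6 (mod 26); the inverse of 23 mod 26 is 17. This is an affine cipher: with a=0,…,z=25, each position x becomes (23x+6) mod 26.
Reversing it on ixugz: i(8)→17·(8−6)≡8=i; x(23)→17·(23−6)≡3=d; u(20)→17·(20−6)≡4=e; g(6)→17·(6−6)≡0=a; z(25)→17·(25−6)≡11=l (all mod 26).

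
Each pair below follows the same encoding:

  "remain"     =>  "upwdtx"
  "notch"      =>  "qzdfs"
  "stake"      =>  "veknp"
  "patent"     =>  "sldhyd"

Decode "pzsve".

moist

Shifts by position in remain: pos 0: r→u (+3), pos 1: e→p (+11), pos 2: m→w (+10), pos 3: a→d (+3), pos 4: i→t (+11), pos 5: n→x (+10) — repeating every 3. It's a Vigenère-style cipher with numeric key [3,11,10]: position i shifts by key[i mod 3].
Decoding pzsve: p−3=m, z−11=o, s−10=i, v−3=s, e−11=t.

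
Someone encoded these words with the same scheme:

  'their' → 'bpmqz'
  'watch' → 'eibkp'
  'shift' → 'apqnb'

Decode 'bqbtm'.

title

Compare letters: t→b is +8, h→p is +8, e→m is +8 — a constant shift. Each letter is shifted forward by 8 in the alphabet (a Caesar shift of +8).
Decoding bqbtm: b−8=t, q−8=i, b−8=t, t−8=l, m−8=e.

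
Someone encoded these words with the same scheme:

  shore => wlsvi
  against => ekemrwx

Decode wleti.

shape

Compare letters: s→w is +4, h→l is +4, o→s is +4 — a constant shift. Every letter moves 4 places later in the alphabet, wrapping around z→a.
Undoing it on wleti: w−4=s, l−4=h, e−4=a, t−4=p, i−4=e.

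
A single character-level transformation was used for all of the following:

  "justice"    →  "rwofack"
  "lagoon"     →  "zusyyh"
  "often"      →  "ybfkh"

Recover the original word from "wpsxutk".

j(9)→r(17) and u(20)→w(22) fit y≡17x+20 (mod 26); the inverse of 17 mod 26 is 23. This is an affine cipher: with a=0,…,z=25, each position x becomes (17x+20) mod 26.
Undoing it on wpsxutk: w(22)→23·(22−20)≡20=u; p(15)→23·(15−20)≡15=p; s(18)→23·(18−20)≡6=g; x(23)→23·(23−20)≡17=r; u(20)→23·(20−20)≡0=a; t(19)→23·(19−20)≡3=d; k(10)→23·(10−20)≡4=e (all mod 26).

upgrade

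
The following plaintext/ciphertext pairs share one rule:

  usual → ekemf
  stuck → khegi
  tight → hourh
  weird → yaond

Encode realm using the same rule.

This is an affine cipher: with a=0,…,z=25, each position x becomes (23x+12) mod 26.
Applying it to realm: r(17)→23·17+12≡13=n; e(4)→23·4+12≡0=a; a(0)→23·0+12≡12=m; l(11)→23·11+12≡5=f; m(12)→23·12+12≡2=c (all mod 26).

namfc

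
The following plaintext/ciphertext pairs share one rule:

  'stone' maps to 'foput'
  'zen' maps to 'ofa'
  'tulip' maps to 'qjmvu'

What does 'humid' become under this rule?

ejnvi

The output letters match the input read backwards, each shifted +1: stone reversed is enots. The word is reversed, then every letter is shifted forward by 1.
Applying it to humid: reverse → dimuh; then shift: d+1=e, i+1=j, m+1=n, u+1=v, h+1=i.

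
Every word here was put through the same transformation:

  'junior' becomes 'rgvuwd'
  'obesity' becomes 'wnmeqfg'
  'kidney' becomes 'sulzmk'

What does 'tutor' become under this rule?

Shifts by position in junior: pos 0: j→r (+8), pos 1: u→g (+12), pos 2: n→v (+8), pos 3: i→u (+12) — repeating every 2. The shifts repeat in a cycle of length 2: positions 0,1,… shift by +8, +12, then the pattern repeats.
Applying it to tutor: t+8=b, u+12=g, t+8=b, o+12=a, r+8=z.

bgbaz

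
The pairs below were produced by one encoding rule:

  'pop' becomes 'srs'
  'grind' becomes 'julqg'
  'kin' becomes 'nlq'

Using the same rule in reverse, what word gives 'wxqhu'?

tuner

Compare letters: p→s is +3, o→r is +3, p→s is +3 — a constant shift. This is a Caesar cipher with shift 3.
Reversing it on wxqhu: w−3=t, x−3=u, q−3=n, h−3=e, u−3=r.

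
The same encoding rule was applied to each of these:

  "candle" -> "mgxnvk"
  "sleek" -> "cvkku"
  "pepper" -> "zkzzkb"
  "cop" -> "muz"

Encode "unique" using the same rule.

The shift depends on letter class: consonant c→m is +10, but vowel a→g is +6. The rule splits by letter class: vowels +6, consonants +10.
On unique: u(vowel)+6=a, n(cons)+10=x, i(vowel)+6=o, q(cons)+10=a, u(vowel)+6=a, e(vowel)+6=k.

axoaak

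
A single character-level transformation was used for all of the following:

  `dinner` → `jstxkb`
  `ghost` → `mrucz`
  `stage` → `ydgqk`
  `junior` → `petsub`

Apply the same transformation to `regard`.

xomkxn

Shifts by position in dinner: pos 0: d→j (+6), pos 1: i→s (+10), pos 2: n→t (+6), pos 3: n→x (+10) — repeating every 2. The shifts repeat in a cycle of length 2: positions 0,1,… shift by +6, +10, then the pattern repeats.
For regard: r+6=x, e+10=o, g+6=m, a+10=k, r+6=x, d+10=n.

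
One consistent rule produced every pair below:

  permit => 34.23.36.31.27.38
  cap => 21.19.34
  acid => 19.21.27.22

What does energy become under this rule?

23.32.23.36.25.43

p is letter #16 and maps to 34: an offset of 18. Letters become their 1-based position plus 18 (so a→19, b→20, …).
For energy: e=5→23, n=14→32, e=5→23, r=18→36, g=7→25, y=25→43.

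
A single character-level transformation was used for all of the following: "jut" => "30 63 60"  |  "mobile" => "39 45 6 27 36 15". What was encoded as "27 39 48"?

imp

j(#10)→30 and u(#21)→63: differences scale by 3, so n = 3·pos + 0. With a=1..z=26, the number is 3·pos.
Undoing it on 27 39 48: 27→(27−0)÷3=9=i, 39→(39−0)÷3=13=m, 48→(48−0)÷3=16=p.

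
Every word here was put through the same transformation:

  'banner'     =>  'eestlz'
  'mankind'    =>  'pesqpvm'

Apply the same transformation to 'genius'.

jisoba

In banner: b→e is +3, a→e is +4, n→s is +5, n→t is +6 — the shift increases by 1 each position. Each letter shifts forward by (position + 3), i.e. 3, 4, 5, … — the shift grows by one for each successive letter.
On genius: g+3=j, e+4=i, n+5=s, i+6=o, u+7=b, s+8=a.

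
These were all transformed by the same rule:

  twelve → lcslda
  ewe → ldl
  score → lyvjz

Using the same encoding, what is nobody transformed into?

The output letters match the input read backwards, each shifted +7: twelve reversed is evlewt. The word is reversed, then every letter is shifted forward by 7.
On nobody: reverse → ydobon; then shift: y+7=f, d+7=k, o+7=v, b+7=i, o+7=v, n+7=u.

fkvivu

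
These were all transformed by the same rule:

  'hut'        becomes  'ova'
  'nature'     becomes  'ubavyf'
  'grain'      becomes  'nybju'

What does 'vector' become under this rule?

cfjapy

Vowels shift forward by 1 and consonants shift forward by 7.
On vector: v(cons)+7=c, e(vowel)+1=f, c(cons)+7=j, t(cons)+7=a, o(vowel)+1=p, r(cons)+7=y.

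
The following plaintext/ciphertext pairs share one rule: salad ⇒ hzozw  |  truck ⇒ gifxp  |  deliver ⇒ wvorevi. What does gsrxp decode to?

This is the alphabet-reversal cipher (Atbash): a becomes z, b becomes y, etc.
Reversing it on gsrxp: g↔t, s↔h, r↔i, x↔c, p↔k.

thick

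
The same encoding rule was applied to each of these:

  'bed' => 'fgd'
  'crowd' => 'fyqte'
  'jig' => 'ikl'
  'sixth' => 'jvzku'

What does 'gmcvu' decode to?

stake

The output letters match the input read backwards, each shifted +2: bed reversed is deb. Read the word backwards and shift each letter +2.
Decoding gmcvu: shift back: g−2=e, m−2=k, c−2=a, v−2=t, u−2=s → ekats; then reverse → stake.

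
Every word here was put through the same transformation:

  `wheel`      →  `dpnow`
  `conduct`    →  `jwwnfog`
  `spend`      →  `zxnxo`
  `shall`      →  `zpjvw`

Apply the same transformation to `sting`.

In wheel: w→d is +7, h→p is +8, e→n is +9, e→o is +10 — the shift increases by 1 each position. Letter i (0-indexed) is shifted by i+7, so successive shifts are 7, 8, 9, ….
On sting: s+7=z, t+8=b, i+9=r, n+10=x, g+11=r.

zbrxr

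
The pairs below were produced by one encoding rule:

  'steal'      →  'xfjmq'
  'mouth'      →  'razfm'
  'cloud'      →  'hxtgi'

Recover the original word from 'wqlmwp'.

The shifts repeat in a cycle of length 2: positions 0,1,… shift by +5, +12, then the pattern repeats.
Decoding wqlmwp: w−5=r, q−12=e, l−5=g, m−12=a, w−5=r, p−12=d.

regard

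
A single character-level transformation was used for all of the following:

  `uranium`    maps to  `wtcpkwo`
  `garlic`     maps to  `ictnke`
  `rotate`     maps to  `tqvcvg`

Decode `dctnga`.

This is a Caesar cipher with shift 2.
Decoding dctnga: d−2=b, c−2=a, t−2=r, n−2=l, g−2=e, a−2=y.

barley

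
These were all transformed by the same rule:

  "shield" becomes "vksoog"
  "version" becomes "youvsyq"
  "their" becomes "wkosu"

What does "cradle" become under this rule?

The shift depends on letter class: consonant s→v is +3, but vowel i→s is +10. Two shifts are in play — +10 for a/e/i/o/u, +3 for every other letter.
On cradle: c(cons)+3=f, r(cons)+3=u, a(vowel)+10=k, d(cons)+3=g, l(cons)+3=o, e(vowel)+10=o.

fukgoo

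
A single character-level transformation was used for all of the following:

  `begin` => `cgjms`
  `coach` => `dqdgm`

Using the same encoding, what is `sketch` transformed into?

In begin: b→c is +1, e→g is +2, g→j is +3, i→m is +4 — the shift increases by 1 each position. The shift increases by 1 at each position, starting from +1: 1, 2, 3, ….
On sketch: s+1=t, k+2=m, e+3=h, t+4=x, c+5=h, h+6=n.

tmhxhn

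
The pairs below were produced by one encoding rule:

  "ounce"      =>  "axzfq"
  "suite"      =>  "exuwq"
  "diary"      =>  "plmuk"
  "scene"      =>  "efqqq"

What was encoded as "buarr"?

Shifts by position in ounce: pos 0: o→a (+12), pos 1: u→x (+3), pos 2: n→z (+12), pos 3: c→f (+3) — repeating every 2. It's a Vigenère-style cipher with numeric key [12,3]: position i shifts by key[i mod 2].
Decoding buarr: b−12=p, u−3=r, a−12=o, r−3=o, r−12=f.

proof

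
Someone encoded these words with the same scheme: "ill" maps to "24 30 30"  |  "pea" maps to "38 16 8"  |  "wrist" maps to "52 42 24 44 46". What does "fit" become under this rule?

18 24 46

i(#9)→24 and l(#12)→30: differences scale by 2, so n = 2·pos + 6. Each letter becomes 2×(its alphabet position, a=1..z=26) + 6.
On fit: f=6→18, i=9→24, t=20→46.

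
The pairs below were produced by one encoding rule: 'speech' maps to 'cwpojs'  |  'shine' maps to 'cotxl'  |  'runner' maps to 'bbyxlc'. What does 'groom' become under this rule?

qyzyt

Shifts by position in speech: pos 0: s→c (+10), pos 1: p→w (+7), pos 2: e→p (+11), pos 3: e→o (+10), pos 4: c→j (+7), pos 5: h→s (+11) — repeating every 3. The shifts repeat in a cycle of length 3: positions 0,1,… shift by +10, +7, +11, then the pattern repeats.
On groom: g+10=q, r+7=y, o+11=z, o+10=y, m+7=t.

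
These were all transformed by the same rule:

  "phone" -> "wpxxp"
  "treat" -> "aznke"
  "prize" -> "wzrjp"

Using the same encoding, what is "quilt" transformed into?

In phone: p→w is +7, h→p is +8, o→x is +9, n→x is +10 — the shift increases by 1 each position. Letter i (0-indexed) is shifted by i+7, so successive shifts are 7, 8, 9, ….
For quilt: q+7=x, u+8=c, i+9=r, l+10=v, t+11=e.

xcrve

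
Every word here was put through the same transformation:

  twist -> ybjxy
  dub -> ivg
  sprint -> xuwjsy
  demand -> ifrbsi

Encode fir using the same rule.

The shift depends on letter class: consonant t→y is +5, but vowel i→j is +1. Two shifts are in play — +1 for a/e/i/o/u, +5 for every other letter.
Applying it to fir: f(cons)+5=k, i(vowel)+1=j, r(cons)+5=w.

kjw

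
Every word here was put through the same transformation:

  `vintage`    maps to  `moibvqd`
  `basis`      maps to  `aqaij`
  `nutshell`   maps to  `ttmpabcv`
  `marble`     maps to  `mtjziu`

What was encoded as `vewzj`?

brown

The output letters match the input read backwards, each shifted +8: vintage reversed is egatniv. Read the word backwards and shift each letter +8.
Undoing it on vewzj: shift back: v−8=n, e−8=w, w−8=o, z−8=r, j−8=b → nworb; then reverse → brown.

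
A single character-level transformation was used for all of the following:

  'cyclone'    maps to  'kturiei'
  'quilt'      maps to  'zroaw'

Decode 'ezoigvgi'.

capacity

The word is reversed, then every letter is shifted forward by 6.
Decoding ezoigvgi: shift back: e−6=y, z−6=t, o−6=i, i−6=c, g−6=a, v−6=p, g−6=a, i−6=c → yticapac; then reverse → capacity.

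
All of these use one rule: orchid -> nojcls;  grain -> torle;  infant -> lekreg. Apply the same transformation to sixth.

This is an affine cipher: with a=0,…,z=25, each position x becomes (9x+17) mod 26.
On sixth: s(18)→9·18+17≡23=x; i(8)→9·8+17≡11=l; x(23)→9·23+17≡16=q; t(19)→9·19+17≡6=g; h(7)→9·7+17≡2=c (all mod 26).

xlqgc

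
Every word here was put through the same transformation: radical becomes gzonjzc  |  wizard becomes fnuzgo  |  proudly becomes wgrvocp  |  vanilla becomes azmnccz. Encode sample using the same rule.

Treating letters as 0–25, the rule is x ↦ 5x + 25 (mod 26).
On sample: s(18)→5·18+25≡11=l; a(0)→5·0+25≡25=z; m(12)→5·12+25≡7=h; p(15)→5·15+25≡22=w; l(11)→5·11+25≡2=c; e(4)→5·4+25≡19=t (all mod 26).

lzhwct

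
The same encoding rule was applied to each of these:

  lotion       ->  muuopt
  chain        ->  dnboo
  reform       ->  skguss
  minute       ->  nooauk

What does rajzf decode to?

Shifts by position in lotion: pos 0: l→m (+1), pos 1: o→u (+6), pos 2: t→u (+1), pos 3: i→o (+6) — repeating every 2. The shifts repeat in a cycle of length 2: positions 0,1,… shift by +1, +6, then the pattern repeats.
Reversing it on rajzf: r−1=q, a−6=u, j−1=i, z−6=t, f−1=e.

quite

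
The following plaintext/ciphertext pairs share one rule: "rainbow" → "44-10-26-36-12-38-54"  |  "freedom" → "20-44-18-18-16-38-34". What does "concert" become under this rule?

r(#18)→44 and a(#1)→10: differences scale by 2, so n = 2·pos + 8. With a=1..z=26, the number is 2·pos + 8.
On concert: c=3→14, o=15→38, n=14→36, c=3→14, e=5→18, r=18→44, t=20→48.

14-38-36-14-18-44-48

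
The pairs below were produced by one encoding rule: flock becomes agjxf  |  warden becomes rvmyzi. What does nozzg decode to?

This is a Caesar cipher with shift 21.
Reversing it on nozzg: n−21=s, o−21=t, z−21=e, z−21=e, g−21=l.

steel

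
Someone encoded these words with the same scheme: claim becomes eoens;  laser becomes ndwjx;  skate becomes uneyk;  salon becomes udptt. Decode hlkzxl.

In claim: c→e is +2, l→o is +3, a→e is +4, i→n is +5 — the shift increases by 1 each position. Each letter shifts forward by (position + 2), i.e. 2, 3, 4, … — the shift grows by one for each successive letter.
Reversing it on hlkzxl: h−2=f, l−3=i, k−4=g, z−5=u, x−6=r, l−7=e.

figure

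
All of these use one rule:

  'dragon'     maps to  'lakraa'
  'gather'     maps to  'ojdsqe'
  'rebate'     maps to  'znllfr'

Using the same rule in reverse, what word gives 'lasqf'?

In dragon: d→l is +8, r→a is +9, a→k is +10, g→r is +11 — the shift increases by 1 each position. Each letter shifts forward by (position + 8), i.e. 8, 9, 10, … — the shift grows by one for each successive letter.
Reversing it on lasqf: l−8=d, a−9=r, s−10=i, q−11=f, f−12=t.

drift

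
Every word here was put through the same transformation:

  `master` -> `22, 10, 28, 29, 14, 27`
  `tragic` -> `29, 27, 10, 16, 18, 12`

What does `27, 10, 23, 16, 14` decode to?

range

m is letter #13 and maps to 22: an offset of 9. The number is (letter's place in the alphabet, a=1) + 9.
Decoding 27, 10, 23, 16, 14: 27→(27−9)÷1=18=r, 10→(10−9)÷1=1=a, 23→(23−9)÷1=14=n, 16→(16−9)÷1=7=g, 14→(14−9)÷1=5=e.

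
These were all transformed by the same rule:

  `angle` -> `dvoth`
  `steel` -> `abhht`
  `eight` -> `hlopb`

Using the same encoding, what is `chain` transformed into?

kpdlv

The shift depends on letter class: consonant n→v is +8, but vowel a→d is +3. Vowels shift forward by 3 and consonants shift forward by 8.
Applying it to chain: c(cons)+8=k, h(cons)+8=p, a(vowel)+3=d, i(vowel)+3=l, n(cons)+8=v.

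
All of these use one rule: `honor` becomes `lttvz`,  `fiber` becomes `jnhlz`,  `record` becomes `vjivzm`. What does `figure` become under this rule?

In honor: h→l is +4, o→t is +5, n→t is +6, o→v is +7 — the shift increases by 1 each position. Each letter shifts forward by (position + 4), i.e. 4, 5, 6, … — the shift grows by one for each successive letter.
On figure: f+4=j, i+5=n, g+6=m, u+7=b, r+8=z, e+9=n.

jnmbzn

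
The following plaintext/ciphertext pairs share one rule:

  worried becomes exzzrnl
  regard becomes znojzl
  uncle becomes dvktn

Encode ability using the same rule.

The shift depends on letter class: consonant w→e is +8, but vowel o→x is +9. Two shifts are in play — +9 for a/e/i/o/u, +8 for every other letter.
On ability: a(vowel)+9=j, b(cons)+8=j, i(vowel)+9=r, l(cons)+8=t, i(vowel)+9=r, t(cons)+8=b, y(cons)+8=g.

jjrtrbg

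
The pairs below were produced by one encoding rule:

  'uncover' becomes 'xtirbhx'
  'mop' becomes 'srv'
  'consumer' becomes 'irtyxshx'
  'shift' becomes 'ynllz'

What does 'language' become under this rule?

rdtmxdmh

Two shifts are in play — +3 for a/e/i/o/u, +6 for every other letter.
Applying it to language: l(cons)+6=r, a(vowel)+3=d, n(cons)+6=t, g(cons)+6=m, u(vowel)+3=x, a(vowel)+3=d, g(cons)+6=m, e(vowel)+3=h.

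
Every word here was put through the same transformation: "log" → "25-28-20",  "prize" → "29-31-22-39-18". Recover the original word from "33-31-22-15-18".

tribe

l is letter #12 and maps to 25: an offset of 13. Letters become their 1-based position plus 13 (so a→14, b→15, …).
Decoding 33-31-22-15-18: 33→(33−13)÷1=20=t, 31→(31−13)÷1=18=r, 22→(22−13)÷1=9=i, 15→(15−13)÷1=2=b, 18→(18−13)÷1=5=e.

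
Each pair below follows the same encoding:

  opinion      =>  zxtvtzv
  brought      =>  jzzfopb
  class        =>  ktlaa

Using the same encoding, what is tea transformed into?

The shift depends on letter class: consonant p→x is +8, but vowel o→z is +11. Two shifts are in play — +11 for a/e/i/o/u, +8 for every other letter.
For tea: t(cons)+8=b, e(vowel)+11=p, a(vowel)+11=l.

bpl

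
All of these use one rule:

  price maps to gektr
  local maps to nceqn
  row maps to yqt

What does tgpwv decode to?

tuner

Read the word backwards and shift each letter +2.
Decoding tgpwv: shift back: t−2=r, g−2=e, p−2=n, w−2=u, v−2=t → renut; then reverse → tuner.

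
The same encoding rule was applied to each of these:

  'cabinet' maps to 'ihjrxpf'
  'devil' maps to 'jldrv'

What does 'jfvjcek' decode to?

In cabinet: c→i is +6, a→h is +7, b→j is +8, i→r is +9 — the shift increases by 1 each position. Each letter shifts forward by (position + 6), i.e. 6, 7, 8, … — the shift grows by one for each successive letter.
Reversing it on jfvjcek: j−6=d, f−7=y, v−8=n, j−9=a, c−10=s, e−11=t, k−12=y.

dynasty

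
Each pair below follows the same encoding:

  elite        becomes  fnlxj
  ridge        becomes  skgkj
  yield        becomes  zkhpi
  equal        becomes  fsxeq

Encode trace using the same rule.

utdgj

In elite: e→f is +1, l→n is +2, i→l is +3, t→x is +4 — the shift increases by 1 each position. Each letter shifts forward by (position + 1), i.e. 1, 2, 3, … — the shift grows by one for each successive letter.
Applying it to trace: t+1=u, r+2=t, a+3=d, c+4=g, e+5=j.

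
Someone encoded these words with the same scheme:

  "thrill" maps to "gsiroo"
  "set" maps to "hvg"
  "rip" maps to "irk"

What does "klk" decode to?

pop

This is the alphabet-reversal cipher (Atbash): a becomes z, b becomes y, etc.
Decoding klk: k↔p, l↔o, k↔p.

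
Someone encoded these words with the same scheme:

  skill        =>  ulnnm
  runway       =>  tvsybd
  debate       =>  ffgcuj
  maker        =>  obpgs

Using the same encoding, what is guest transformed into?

Shifts by position in skill: pos 0: s→u (+2), pos 1: k→l (+1), pos 2: i→n (+5), pos 3: l→n (+2), pos 4: l→m (+1) — repeating every 3. The shifts repeat in a cycle of length 3: positions 0,1,… shift by +2, +1, +5, then the pattern repeats.
For guest: g+2=i, u+1=v, e+5=j, s+2=u, t+1=u.

ivjuu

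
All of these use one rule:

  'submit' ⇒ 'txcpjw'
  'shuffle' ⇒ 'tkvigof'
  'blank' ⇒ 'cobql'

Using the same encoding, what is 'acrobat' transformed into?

A repeating key of period 2 is used — shifts +1, +3 over and over.
Applying it to acrobat: a+1=b, c+3=f, r+1=s, o+3=r, b+1=c, a+3=d, t+1=u.

bfsrcdu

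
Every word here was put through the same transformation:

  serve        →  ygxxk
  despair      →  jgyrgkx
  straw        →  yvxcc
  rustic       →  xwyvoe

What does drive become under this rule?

jtoxk

Shifts by position in serve: pos 0: s→y (+6), pos 1: e→g (+2), pos 2: r→x (+6), pos 3: v→x (+2) — repeating every 2. It's a Vigenère-style cipher with numeric key [6,2]: position i shifts by key[i mod 2].
On drive: d+6=j, r+2=t, i+6=o, v+2=x, e+6=k.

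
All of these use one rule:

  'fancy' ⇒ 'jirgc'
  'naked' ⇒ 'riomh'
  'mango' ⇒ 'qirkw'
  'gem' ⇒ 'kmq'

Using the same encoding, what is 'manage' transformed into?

The shift depends on letter class: consonant f→j is +4, but vowel a→i is +8. The rule splits by letter class: vowels +8, consonants +4.
For manage: m(cons)+4=q, a(vowel)+8=i, n(cons)+4=r, a(vowel)+8=i, g(cons)+4=k, e(vowel)+8=m.

qirikm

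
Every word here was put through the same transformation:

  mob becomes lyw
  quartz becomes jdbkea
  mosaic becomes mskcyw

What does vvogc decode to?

The output letters match the input read backwards, each shifted +10: mob reversed is bom. The word is reversed, then every letter is shifted forward by 10.
Decoding vvogc: shift back: v−10=l, v−10=l, o−10=e, g−10=w, c−10=s → llews; then reverse → swell.

swell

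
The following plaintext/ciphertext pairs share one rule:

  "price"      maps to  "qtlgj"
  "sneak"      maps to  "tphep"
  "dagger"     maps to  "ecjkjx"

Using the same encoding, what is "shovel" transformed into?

tjrzjr

In price: p→q is +1, r→t is +2, i→l is +3, c→g is +4 — the shift increases by 1 each position. The shift increases by 1 at each position, starting from +1: 1, 2, 3, ….
For shovel: s+1=t, h+2=j, o+3=r, v+4=z, e+5=j, l+6=r.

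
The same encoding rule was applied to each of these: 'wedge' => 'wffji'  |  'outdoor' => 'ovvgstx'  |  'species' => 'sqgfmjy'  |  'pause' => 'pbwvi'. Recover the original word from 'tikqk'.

thing

In wedge: w→w is +0, e→f is +1, d→f is +2, g→j is +3 — the shift increases by 1 each position. The shift increases by 1 at each position, starting from +0: 0, 1, 2, ….
Reversing it on tikqk: t−0=t, i−1=h, k−2=i, q−3=n, k−4=g.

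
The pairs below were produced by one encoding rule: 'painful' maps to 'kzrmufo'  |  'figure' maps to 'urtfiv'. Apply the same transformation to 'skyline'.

This is the alphabet-reversal cipher (Atbash): a becomes z, b becomes y, etc.
On skyline: s↔h, k↔p, y↔b, l↔o, i↔r, n↔m, e↔v.

hpbormv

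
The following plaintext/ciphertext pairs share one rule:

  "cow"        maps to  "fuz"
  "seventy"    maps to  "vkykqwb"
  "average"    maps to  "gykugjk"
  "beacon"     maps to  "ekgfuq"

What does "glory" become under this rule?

The shift depends on letter class: consonant c→f is +3, but vowel o→u is +6. Two shifts are in play — +6 for a/e/i/o/u, +3 for every other letter.
On glory: g(cons)+3=j, l(cons)+3=o, o(vowel)+6=u, r(cons)+3=u, y(cons)+3=b.

jouub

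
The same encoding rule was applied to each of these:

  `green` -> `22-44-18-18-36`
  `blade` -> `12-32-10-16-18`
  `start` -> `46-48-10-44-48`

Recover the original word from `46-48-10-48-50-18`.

g(#7)→22 and r(#18)→44: differences scale by 2, so n = 2·pos + 8. With a=1..z=26, the number is 2·pos + 8.
Reversing it on 46-48-10-48-50-18: 46→(46−8)÷2=19=s, 48→(48−8)÷2=20=t, 10→(10−8)÷2=1=a, 48→(48−8)÷2=20=t, 50→(50−8)÷2=21=u, 18→(18−8)÷2=5=e.

statue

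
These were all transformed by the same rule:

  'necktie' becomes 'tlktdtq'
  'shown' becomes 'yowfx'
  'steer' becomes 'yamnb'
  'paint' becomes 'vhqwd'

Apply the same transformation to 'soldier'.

yvtmspd

In necktie: n→t is +6, e→l is +7, c→k is +8, k→t is +9 — the shift increases by 1 each position. The shift increases by 1 at each position, starting from +6: 6, 7, 8, ….
Applying it to soldier: s+6=y, o+7=v, l+8=t, d+9=m, i+10=s, e+11=p, r+12=d.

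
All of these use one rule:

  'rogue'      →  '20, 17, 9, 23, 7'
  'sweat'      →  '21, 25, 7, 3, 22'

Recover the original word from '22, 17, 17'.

too

r is letter #18 and maps to 20: an offset of 2. Letters become their 1-based position plus 2 (so a→3, b→4, …).
Decoding 22, 17, 17: 22→(22−2)÷1=20=t, 17→(17−2)÷1=15=o, 17→(17−2)÷1=15=o.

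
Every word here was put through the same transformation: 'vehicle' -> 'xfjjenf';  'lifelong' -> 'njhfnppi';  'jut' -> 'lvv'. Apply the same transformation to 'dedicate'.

fffjebvf

The shift depends on letter class: consonant v→x is +2, but vowel e→f is +1. Two shifts are in play — +1 for a/e/i/o/u, +2 for every other letter.
Applying it to dedicate: d(cons)+2=f, e(vowel)+1=f, d(cons)+2=f, i(vowel)+1=j, c(cons)+2=e, a(vowel)+1=b, t(cons)+2=v, e(vowel)+1=f.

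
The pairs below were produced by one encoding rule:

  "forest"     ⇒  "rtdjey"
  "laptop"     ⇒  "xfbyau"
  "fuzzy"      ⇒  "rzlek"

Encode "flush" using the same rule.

Shifts by position in forest: pos 0: f→r (+12), pos 1: o→t (+5), pos 2: r→d (+12), pos 3: e→j (+5) — repeating every 2. The shifts repeat in a cycle of length 2: positions 0,1,… shift by +12, +5, then the pattern repeats.
On flush: f+12=r, l+5=q, u+12=g, s+5=x, h+12=t.

rqgxt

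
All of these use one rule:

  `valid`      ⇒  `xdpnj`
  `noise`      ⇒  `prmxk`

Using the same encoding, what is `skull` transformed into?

In valid: v→x is +2, a→d is +3, l→p is +4, i→n is +5 — the shift increases by 1 each position. The shift increases by 1 at each position, starting from +2: 2, 3, 4, ….
On skull: s+2=u, k+3=n, u+4=y, l+5=q, l+6=r.

unyqr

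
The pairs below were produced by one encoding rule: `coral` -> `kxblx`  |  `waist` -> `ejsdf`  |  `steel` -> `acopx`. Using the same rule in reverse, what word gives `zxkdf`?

roast

In coral: c→k is +8, o→x is +9, r→b is +10, a→l is +11 — the shift increases by 1 each position. The shift increases by 1 at each position, starting from +8: 8, 9, 10, ….
Reversing it on zxkdf: z−8=r, x−9=o, k−10=a, d−11=s, f−12=t.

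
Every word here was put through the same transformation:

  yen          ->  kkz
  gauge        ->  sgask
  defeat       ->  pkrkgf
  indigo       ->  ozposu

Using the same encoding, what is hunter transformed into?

tazfkd

The shift depends on letter class: consonant y→k is +12, but vowel e→k is +6. Two shifts are in play — +6 for a/e/i/o/u, +12 for every other letter.
On hunter: h(cons)+12=t, u(vowel)+6=a, n(cons)+12=z, t(cons)+12=f, e(vowel)+6=k, r(cons)+12=d.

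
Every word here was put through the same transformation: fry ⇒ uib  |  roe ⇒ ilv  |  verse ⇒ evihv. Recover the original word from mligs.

Each pair mirrors across the alphabet (f↔u, r↔i, y↔b): positions sum to 25. Each letter is replaced by its mirror in the alphabet: a↔z, b↔y, c↔x, and so on (the Atbash cipher).
Decoding mligs: m↔n, l↔o, i↔r, g↔t, s↔h.

north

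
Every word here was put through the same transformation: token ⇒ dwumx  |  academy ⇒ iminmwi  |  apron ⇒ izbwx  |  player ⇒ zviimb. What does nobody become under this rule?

Two shifts are in play — +8 for a/e/i/o/u, +10 for every other letter.
On nobody: n(cons)+10=x, o(vowel)+8=w, b(cons)+10=l, o(vowel)+8=w, d(cons)+10=n, y(cons)+10=i.

xwlwni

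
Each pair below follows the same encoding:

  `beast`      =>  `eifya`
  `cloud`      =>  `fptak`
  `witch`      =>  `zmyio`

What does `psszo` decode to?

month

Each letter shifts forward by (position + 3), i.e. 3, 4, 5, … — the shift grows by one for each successive letter.
Undoing it on psszo: p−3=m, s−4=o, s−5=n, z−6=t, o−7=h.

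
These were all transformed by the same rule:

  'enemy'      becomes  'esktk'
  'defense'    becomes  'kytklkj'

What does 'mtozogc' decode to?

waiting

The output letters match the input read backwards, each shifted +6: enemy reversed is ymene. The word is reversed, then every letter is shifted forward by 6.
Reversing it on mtozogc: shift back: m−6=g, t−6=n, o−6=i, z−6=t, o−6=i, g−6=a, c−6=w → gnitiaw; then reverse → waiting.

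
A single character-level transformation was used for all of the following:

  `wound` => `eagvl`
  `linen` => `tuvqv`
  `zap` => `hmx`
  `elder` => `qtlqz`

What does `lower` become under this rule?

The shift depends on letter class: consonant w→e is +8, but vowel o→a is +12. Two shifts are in play — +12 for a/e/i/o/u, +8 for every other letter.
On lower: l(cons)+8=t, o(vowel)+12=a, w(cons)+8=e, e(vowel)+12=q, r(cons)+8=z.

taeqz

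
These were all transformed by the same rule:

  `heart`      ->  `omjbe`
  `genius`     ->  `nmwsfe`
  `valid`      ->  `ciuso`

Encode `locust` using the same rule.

In heart: h→o is +7, e→m is +8, a→j is +9, r→b is +10 — the shift increases by 1 each position. The shift increases by 1 at each position, starting from +7: 7, 8, 9, ….
Applying it to locust: l+7=s, o+8=w, c+9=l, u+10=e, s+11=d, t+12=f.

swledf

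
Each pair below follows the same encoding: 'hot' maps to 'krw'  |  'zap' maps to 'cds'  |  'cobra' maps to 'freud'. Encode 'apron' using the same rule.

dsurq

Compare letters: h→k is +3, o→r is +3, t→w is +3 — a constant shift. It's a constant shift of +3 (ROT3).
Applying it to apron: a+3=d, p+3=s, r+3=u, o+3=r, n+3=q.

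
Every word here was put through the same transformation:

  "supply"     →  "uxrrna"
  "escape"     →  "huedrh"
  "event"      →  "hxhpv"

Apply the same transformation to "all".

The shift depends on letter class: consonant s→u is +2, but vowel u→x is +3. Two shifts are in play — +3 for a/e/i/o/u, +2 for every other letter.
For all: a(vowel)+3=d, l(cons)+2=n, l(cons)+2=n.

dnn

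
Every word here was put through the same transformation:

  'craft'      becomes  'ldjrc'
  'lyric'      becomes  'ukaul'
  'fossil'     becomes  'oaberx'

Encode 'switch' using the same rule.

A repeating key of period 2 is used — shifts +9, +12 over and over.
For switch: s+9=b, w+12=i, i+9=r, t+12=f, c+9=l, h+12=t.

birflt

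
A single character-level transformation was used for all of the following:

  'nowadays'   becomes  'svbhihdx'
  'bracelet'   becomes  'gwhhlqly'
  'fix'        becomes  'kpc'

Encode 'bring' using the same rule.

The shift depends on letter class: consonant n→s is +5, but vowel o→v is +7. Two shifts are in play — +7 for a/e/i/o/u, +5 for every other letter.
On bring: b(cons)+5=g, r(cons)+5=w, i(vowel)+7=p, n(cons)+5=s, g(cons)+5=l.

gwpsl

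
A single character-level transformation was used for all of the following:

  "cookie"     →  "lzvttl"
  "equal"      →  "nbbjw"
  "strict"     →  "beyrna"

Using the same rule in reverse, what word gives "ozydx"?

forum

The shifts repeat in a cycle of length 3: positions 0,1,… shift by +9, +11, +7, then the pattern repeats.
Decoding ozydx: o−9=f, z−11=o, y−7=r, d−9=u, x−11=m.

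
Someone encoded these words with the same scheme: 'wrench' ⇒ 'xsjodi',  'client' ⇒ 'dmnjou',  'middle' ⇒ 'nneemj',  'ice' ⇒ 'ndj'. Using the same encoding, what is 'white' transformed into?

The shift depends on letter class: consonant w→x is +1, but vowel e→j is +5. Two shifts are in play — +5 for a/e/i/o/u, +1 for every other letter.
On white: w(cons)+1=x, h(cons)+1=i, i(vowel)+5=n, t(cons)+1=u, e(vowel)+5=j.

xinuj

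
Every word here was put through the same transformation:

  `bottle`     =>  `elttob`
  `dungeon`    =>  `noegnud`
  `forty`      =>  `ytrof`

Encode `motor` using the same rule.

rotom

The word is simply reversed.
On motor: reverse → rotom.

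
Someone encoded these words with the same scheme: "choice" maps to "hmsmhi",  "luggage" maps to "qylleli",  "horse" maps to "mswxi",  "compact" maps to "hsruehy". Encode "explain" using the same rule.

icuqems

The shift depends on letter class: consonant c→h is +5, but vowel o→s is +4. Vowels shift forward by 4 and consonants shift forward by 5.
Applying it to explain: e(vowel)+4=i, x(cons)+5=c, p(cons)+5=u, l(cons)+5=q, a(vowel)+4=e, i(vowel)+4=m, n(cons)+5=s.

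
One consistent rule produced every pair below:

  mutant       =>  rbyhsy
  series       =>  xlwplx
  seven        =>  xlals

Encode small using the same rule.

xrhqq

The shift depends on letter class: consonant m→r is +5, but vowel u→b is +7. Two shifts are in play — +7 for a/e/i/o/u, +5 for every other letter.
On small: s(cons)+5=x, m(cons)+5=r, a(vowel)+7=h, l(cons)+5=q, l(cons)+5=q.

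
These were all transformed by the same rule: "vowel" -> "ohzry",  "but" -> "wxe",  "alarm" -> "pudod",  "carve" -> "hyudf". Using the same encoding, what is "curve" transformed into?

hyuxf

The output letters match the input read backwards, each shifted +3: vowel reversed is lewov. The word is reversed, then every letter is shifted forward by 3.
On curve: reverse → evruc; then shift: e+3=h, v+3=y, r+3=u, u+3=x, c+3=f.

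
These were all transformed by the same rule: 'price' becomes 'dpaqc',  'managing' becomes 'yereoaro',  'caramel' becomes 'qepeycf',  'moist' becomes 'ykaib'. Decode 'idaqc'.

spice

p(15)→d(3) and r(17)→p(15) fit y≡19x+4 (mod 26); the inverse of 19 mod 26 is 11. This is an affine cipher: with a=0,…,z=25, each position x becomes (19x+4) mod 26.
Reversing it on idaqc: i(8)→11·(8−4)≡18=s; d(3)→11·(3−4)≡15=p; a(0)→11·(0−4)≡8=i; q(16)→11·(16−4)≡2=c; c(2)→11·(2−4)≡4=e (all mod 26).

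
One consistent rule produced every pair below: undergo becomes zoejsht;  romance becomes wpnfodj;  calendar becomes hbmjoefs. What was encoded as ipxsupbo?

downtown

The shifts repeat in a cycle of length 3: positions 0,1,… shift by +5, +1, +1, then the pattern repeats.
Reversing it on ipxsupbo: i−5=d, p−1=o, x−1=w, s−5=n, u−1=t, p−1=o, b−5=w, o−1=n.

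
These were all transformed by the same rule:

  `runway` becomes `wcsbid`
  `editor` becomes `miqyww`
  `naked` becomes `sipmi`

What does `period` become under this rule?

umwqwi

The shift depends on letter class: consonant r→w is +5, but vowel u→c is +8. Vowels shift forward by 8 and consonants shift forward by 5.
For period: p(cons)+5=u, e(vowel)+8=m, r(cons)+5=w, i(vowel)+8=q, o(vowel)+8=w, d(cons)+5=i.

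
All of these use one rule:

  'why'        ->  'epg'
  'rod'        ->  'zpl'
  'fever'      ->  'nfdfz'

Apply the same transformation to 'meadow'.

ufblpe

The shift depends on letter class: consonant w→e is +8, but vowel o→p is +1. Vowels shift forward by 1 and consonants shift forward by 8.
On meadow: m(cons)+8=u, e(vowel)+1=f, a(vowel)+1=b, d(cons)+8=l, o(vowel)+1=p, w(cons)+8=e.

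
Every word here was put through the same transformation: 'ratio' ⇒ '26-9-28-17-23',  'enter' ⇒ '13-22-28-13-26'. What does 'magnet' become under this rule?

The number is (letter's place in the alphabet, a=1) + 8.
For magnet: m=13→21, a=1→9, g=7→15, n=14→22, e=5→13, t=20→28.

21-9-15-22-13-28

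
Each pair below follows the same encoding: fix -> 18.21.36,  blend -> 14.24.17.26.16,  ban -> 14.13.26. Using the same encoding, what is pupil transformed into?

28.33.28.21.24

f is letter #6 and maps to 18: an offset of 12. Letters become their 1-based position plus 12 (so a→13, b→14, …).
For pupil: p=16→28, u=21→33, p=16→28, i=9→21, l=12→24.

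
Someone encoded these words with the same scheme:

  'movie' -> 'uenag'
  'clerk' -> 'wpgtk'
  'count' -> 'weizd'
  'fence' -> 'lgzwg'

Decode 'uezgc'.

m(12)→u(20) and o(14)→e(4) fit y≡5x+12 (mod 26); the inverse of 5 mod 26 is 21. Treating letters as 0–25, the rule is x ↦ 5x + 12 (mod 26).
Decoding uezgc: u(20)→21·(20−12)≡12=m; e(4)→21·(4−12)≡14=o; z(25)→21·(25−12)≡13=n; g(6)→21·(6−12)≡4=e; c(2)→21·(2−12)≡24=y (all mod 26).

money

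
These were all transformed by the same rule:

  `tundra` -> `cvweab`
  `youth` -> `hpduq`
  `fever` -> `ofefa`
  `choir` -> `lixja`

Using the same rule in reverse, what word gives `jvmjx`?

Shifts by position in tundra: pos 0: t→c (+9), pos 1: u→v (+1), pos 2: n→w (+9), pos 3: d→e (+1) — repeating every 2. It's a Vigenère-style cipher with numeric key [9,1]: position i shifts by key[i mod 2].
Undoing it on jvmjx: j−9=a, v−1=u, m−9=d, j−1=i, x−9=o.

audio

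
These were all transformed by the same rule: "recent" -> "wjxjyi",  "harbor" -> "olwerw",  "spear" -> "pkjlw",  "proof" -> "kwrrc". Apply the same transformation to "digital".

r(17)→w(22) and e(4)→j(9) fit y≡19x+11 (mod 26); the inverse of 19 mod 26 is 11. Treating letters as 0–25, the rule is x ↦ 19x + 11 (mod 26).
For digital: d(3)→19·3+11≡16=q; i(8)→19·8+11≡7=h; g(6)→19·6+11≡21=v; i(8)→19·8+11≡7=h; t(19)→19·19+11≡8=i; a(0)→19·0+11≡11=l; l(11)→19·11+11≡12=m (all mod 26).

qhvhilm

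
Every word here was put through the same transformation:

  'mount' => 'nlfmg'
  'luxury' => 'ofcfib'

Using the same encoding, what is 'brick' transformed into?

yirxp

Each pair mirrors across the alphabet (m↔n, o↔l, u↔f): positions sum to 25. Letters are reflected about the middle of the alphabet (position → 25−position): Atbash.
For brick: b↔y, r↔i, i↔r, c↔x, k↔p.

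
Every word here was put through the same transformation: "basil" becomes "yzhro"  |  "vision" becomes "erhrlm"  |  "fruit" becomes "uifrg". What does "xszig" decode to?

Each pair mirrors across the alphabet (b↔y, a↔z, s↔h): positions sum to 25. This is the alphabet-reversal cipher (Atbash): a becomes z, b becomes y, etc.
Undoing it on xszig: x↔c, s↔h, z↔a, i↔r, g↔t.

chart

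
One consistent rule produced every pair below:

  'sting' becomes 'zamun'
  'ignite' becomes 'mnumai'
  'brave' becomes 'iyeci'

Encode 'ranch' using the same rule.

yeujo

The rule splits by letter class: vowels +4, consonants +7.
For ranch: r(cons)+7=y, a(vowel)+4=e, n(cons)+7=u, c(cons)+7=j, h(cons)+7=o.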